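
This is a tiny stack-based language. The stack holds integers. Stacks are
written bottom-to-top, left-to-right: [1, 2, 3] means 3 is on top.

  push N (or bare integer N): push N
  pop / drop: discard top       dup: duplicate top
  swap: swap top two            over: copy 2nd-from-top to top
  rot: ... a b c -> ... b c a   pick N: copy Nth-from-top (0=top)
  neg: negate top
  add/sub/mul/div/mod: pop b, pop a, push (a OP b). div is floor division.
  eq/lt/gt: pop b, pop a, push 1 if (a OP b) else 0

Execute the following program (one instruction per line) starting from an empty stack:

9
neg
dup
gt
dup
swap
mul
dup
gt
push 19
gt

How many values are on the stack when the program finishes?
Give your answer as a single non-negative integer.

After 'push 9': stack = [9] (depth 1)
After 'neg': stack = [-9] (depth 1)
After 'dup': stack = [-9, -9] (depth 2)
After 'gt': stack = [0] (depth 1)
After 'dup': stack = [0, 0] (depth 2)
After 'swap': stack = [0, 0] (depth 2)
After 'mul': stack = [0] (depth 1)
After 'dup': stack = [0, 0] (depth 2)
After 'gt': stack = [0] (depth 1)
After 'push 19': stack = [0, 19] (depth 2)
After 'gt': stack = [0] (depth 1)

Answer: 1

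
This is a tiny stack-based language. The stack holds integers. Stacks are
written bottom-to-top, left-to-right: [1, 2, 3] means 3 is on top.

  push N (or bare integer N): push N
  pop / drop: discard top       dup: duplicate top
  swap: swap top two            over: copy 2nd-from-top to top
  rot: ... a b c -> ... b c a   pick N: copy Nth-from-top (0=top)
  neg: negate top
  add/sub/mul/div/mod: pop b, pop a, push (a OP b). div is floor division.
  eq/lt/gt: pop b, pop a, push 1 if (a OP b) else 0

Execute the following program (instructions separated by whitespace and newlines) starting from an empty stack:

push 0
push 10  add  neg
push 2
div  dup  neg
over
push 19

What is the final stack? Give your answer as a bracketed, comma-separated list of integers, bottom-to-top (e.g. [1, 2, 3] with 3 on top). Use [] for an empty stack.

Answer: [-5, 5, -5, 19]

Derivation:
After 'push 0': [0]
After 'push 10': [0, 10]
After 'add': [10]
After 'neg': [-10]
After 'push 2': [-10, 2]
After 'div': [-5]
After 'dup': [-5, -5]
After 'neg': [-5, 5]
After 'over': [-5, 5, -5]
After 'push 19': [-5, 5, -5, 19]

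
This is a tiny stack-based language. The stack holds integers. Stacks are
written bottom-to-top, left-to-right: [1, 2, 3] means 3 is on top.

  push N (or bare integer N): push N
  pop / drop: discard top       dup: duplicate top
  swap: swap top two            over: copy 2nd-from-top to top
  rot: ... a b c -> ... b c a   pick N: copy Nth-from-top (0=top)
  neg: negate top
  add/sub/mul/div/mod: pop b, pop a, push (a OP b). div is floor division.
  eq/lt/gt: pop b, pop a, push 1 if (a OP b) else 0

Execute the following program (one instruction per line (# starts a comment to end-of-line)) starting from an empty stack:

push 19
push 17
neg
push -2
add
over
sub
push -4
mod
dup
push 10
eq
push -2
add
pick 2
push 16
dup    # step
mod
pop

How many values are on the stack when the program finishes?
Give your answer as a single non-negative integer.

After 'push 19': stack = [19] (depth 1)
After 'push 17': stack = [19, 17] (depth 2)
After 'neg': stack = [19, -17] (depth 2)
After 'push -2': stack = [19, -17, -2] (depth 3)
After 'add': stack = [19, -19] (depth 2)
After 'over': stack = [19, -19, 19] (depth 3)
After 'sub': stack = [19, -38] (depth 2)
After 'push -4': stack = [19, -38, -4] (depth 3)
After 'mod': stack = [19, -2] (depth 2)
After 'dup': stack = [19, -2, -2] (depth 3)
After 'push 10': stack = [19, -2, -2, 10] (depth 4)
After 'eq': stack = [19, -2, 0] (depth 3)
After 'push -2': stack = [19, -2, 0, -2] (depth 4)
After 'add': stack = [19, -2, -2] (depth 3)
After 'pick 2': stack = [19, -2, -2, 19] (depth 4)
After 'push 16': stack = [19, -2, -2, 19, 16] (depth 5)
After 'dup': stack = [19, -2, -2, 19, 16, 16] (depth 6)
After 'mod': stack = [19, -2, -2, 19, 0] (depth 5)
After 'pop': stack = [19, -2, -2, 19] (depth 4)

Answer: 4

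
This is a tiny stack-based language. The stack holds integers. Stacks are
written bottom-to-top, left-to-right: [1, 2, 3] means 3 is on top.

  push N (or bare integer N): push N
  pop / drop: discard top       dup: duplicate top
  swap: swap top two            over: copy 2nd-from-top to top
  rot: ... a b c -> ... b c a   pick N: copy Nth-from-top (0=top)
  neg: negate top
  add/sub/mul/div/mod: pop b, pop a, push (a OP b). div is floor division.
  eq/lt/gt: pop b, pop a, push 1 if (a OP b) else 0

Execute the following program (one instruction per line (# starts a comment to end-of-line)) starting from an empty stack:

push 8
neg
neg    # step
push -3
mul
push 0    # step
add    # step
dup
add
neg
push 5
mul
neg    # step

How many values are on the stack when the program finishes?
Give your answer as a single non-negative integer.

Answer: 1

Derivation:
After 'push 8': stack = [8] (depth 1)
After 'neg': stack = [-8] (depth 1)
After 'neg': stack = [8] (depth 1)
After 'push -3': stack = [8, -3] (depth 2)
After 'mul': stack = [-24] (depth 1)
After 'push 0': stack = [-24, 0] (depth 2)
After 'add': stack = [-24] (depth 1)
After 'dup': stack = [-24, -24] (depth 2)
After 'add': stack = [-48] (depth 1)
After 'neg': stack = [48] (depth 1)
After 'push 5': stack = [48, 5] (depth 2)
After 'mul': stack = [240] (depth 1)
After 'neg': stack = [-240] (depth 1)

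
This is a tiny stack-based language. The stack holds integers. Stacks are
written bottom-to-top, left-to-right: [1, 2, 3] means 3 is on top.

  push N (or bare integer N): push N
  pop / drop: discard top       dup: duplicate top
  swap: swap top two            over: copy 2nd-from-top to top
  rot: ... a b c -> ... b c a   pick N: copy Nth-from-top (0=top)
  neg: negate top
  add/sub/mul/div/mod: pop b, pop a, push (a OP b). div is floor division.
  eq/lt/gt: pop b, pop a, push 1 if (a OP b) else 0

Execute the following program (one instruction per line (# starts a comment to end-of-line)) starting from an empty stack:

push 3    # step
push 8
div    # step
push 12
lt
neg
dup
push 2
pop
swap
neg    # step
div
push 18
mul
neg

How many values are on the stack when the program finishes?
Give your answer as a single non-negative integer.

Answer: 1

Derivation:
After 'push 3': stack = [3] (depth 1)
After 'push 8': stack = [3, 8] (depth 2)
After 'div': stack = [0] (depth 1)
After 'push 12': stack = [0, 12] (depth 2)
After 'lt': stack = [1] (depth 1)
After 'neg': stack = [-1] (depth 1)
After 'dup': stack = [-1, -1] (depth 2)
After 'push 2': stack = [-1, -1, 2] (depth 3)
After 'pop': stack = [-1, -1] (depth 2)
After 'swap': stack = [-1, -1] (depth 2)
After 'neg': stack = [-1, 1] (depth 2)
After 'div': stack = [-1] (depth 1)
After 'push 18': stack = [-1, 18] (depth 2)
After 'mul': stack = [-18] (depth 1)
After 'neg': stack = [18] (depth 1)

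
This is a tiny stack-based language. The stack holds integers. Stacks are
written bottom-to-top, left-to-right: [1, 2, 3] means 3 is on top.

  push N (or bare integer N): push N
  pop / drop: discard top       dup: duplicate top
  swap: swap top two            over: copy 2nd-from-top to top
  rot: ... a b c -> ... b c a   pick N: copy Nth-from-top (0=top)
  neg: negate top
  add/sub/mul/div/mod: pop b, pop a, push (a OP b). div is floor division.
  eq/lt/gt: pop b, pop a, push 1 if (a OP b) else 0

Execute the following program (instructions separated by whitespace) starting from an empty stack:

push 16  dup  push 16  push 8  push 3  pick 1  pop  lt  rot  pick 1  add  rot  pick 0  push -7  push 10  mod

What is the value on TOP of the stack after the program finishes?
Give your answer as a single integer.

Answer: 3

Derivation:
After 'push 16': [16]
After 'dup': [16, 16]
After 'push 16': [16, 16, 16]
After 'push 8': [16, 16, 16, 8]
After 'push 3': [16, 16, 16, 8, 3]
After 'pick 1': [16, 16, 16, 8, 3, 8]
After 'pop': [16, 16, 16, 8, 3]
After 'lt': [16, 16, 16, 0]
After 'rot': [16, 16, 0, 16]
After 'pick 1': [16, 16, 0, 16, 0]
After 'add': [16, 16, 0, 16]
After 'rot': [16, 0, 16, 16]
After 'pick 0': [16, 0, 16, 16, 16]
After 'push -7': [16, 0, 16, 16, 16, -7]
After 'push 10': [16, 0, 16, 16, 16, -7, 10]
After 'mod': [16, 0, 16, 16, 16, 3]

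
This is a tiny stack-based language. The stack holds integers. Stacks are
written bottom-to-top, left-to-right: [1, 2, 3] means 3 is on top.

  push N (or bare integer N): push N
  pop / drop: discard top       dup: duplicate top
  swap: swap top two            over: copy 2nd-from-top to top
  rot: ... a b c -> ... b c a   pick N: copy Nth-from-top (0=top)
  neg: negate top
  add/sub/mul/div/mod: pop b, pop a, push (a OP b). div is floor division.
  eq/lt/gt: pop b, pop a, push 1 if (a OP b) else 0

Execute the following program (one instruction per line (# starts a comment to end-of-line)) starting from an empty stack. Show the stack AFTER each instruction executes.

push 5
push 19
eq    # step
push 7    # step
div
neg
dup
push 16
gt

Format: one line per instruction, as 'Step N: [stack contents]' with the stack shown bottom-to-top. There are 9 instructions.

Step 1: [5]
Step 2: [5, 19]
Step 3: [0]
Step 4: [0, 7]
Step 5: [0]
Step 6: [0]
Step 7: [0, 0]
Step 8: [0, 0, 16]
Step 9: [0, 0]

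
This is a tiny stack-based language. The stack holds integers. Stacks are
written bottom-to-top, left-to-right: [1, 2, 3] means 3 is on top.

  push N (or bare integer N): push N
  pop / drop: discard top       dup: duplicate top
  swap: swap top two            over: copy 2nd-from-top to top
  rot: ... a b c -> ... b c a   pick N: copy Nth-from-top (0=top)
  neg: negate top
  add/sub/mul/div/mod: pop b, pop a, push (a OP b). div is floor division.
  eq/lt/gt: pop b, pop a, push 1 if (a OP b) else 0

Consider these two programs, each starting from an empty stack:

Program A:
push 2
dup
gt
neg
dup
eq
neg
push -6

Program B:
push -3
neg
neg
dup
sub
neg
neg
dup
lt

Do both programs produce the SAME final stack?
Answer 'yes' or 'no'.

Answer: no

Derivation:
Program A trace:
  After 'push 2': [2]
  After 'dup': [2, 2]
  After 'gt': [0]
  After 'neg': [0]
  After 'dup': [0, 0]
  After 'eq': [1]
  After 'neg': [-1]
  After 'push -6': [-1, -6]
Program A final stack: [-1, -6]

Program B trace:
  After 'push -3': [-3]
  After 'neg': [3]
  After 'neg': [-3]
  After 'dup': [-3, -3]
  After 'sub': [0]
  After 'neg': [0]
  After 'neg': [0]
  After 'dup': [0, 0]
  After 'lt': [0]
Program B final stack: [0]
Same: no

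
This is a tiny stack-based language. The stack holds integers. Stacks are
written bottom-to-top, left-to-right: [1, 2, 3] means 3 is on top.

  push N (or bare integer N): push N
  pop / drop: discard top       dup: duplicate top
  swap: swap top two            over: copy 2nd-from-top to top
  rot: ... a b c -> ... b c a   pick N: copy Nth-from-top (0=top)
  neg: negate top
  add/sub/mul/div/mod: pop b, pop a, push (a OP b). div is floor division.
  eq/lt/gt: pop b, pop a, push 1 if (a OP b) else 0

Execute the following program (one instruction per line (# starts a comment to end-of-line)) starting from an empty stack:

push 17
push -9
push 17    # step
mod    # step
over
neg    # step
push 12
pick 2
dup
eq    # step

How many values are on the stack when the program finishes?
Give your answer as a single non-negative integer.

After 'push 17': stack = [17] (depth 1)
After 'push -9': stack = [17, -9] (depth 2)
After 'push 17': stack = [17, -9, 17] (depth 3)
After 'mod': stack = [17, 8] (depth 2)
After 'over': stack = [17, 8, 17] (depth 3)
After 'neg': stack = [17, 8, -17] (depth 3)
After 'push 12': stack = [17, 8, -17, 12] (depth 4)
After 'pick 2': stack = [17, 8, -17, 12, 8] (depth 5)
After 'dup': stack = [17, 8, -17, 12, 8, 8] (depth 6)
After 'eq': stack = [17, 8, -17, 12, 1] (depth 5)

Answer: 5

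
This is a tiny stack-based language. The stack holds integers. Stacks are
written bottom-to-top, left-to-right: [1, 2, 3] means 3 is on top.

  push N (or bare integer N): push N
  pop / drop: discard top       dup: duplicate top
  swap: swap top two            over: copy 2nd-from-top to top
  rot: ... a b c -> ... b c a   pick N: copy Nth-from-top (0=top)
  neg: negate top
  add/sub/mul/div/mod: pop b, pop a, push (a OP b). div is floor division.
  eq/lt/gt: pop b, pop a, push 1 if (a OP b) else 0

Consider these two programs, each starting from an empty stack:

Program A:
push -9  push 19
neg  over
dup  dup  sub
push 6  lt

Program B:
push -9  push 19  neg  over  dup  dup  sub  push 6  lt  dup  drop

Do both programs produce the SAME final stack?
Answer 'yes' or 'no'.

Answer: yes

Derivation:
Program A trace:
  After 'push -9': [-9]
  After 'push 19': [-9, 19]
  After 'neg': [-9, -19]
  After 'over': [-9, -19, -9]
  After 'dup': [-9, -19, -9, -9]
  After 'dup': [-9, -19, -9, -9, -9]
  After 'sub': [-9, -19, -9, 0]
  After 'push 6': [-9, -19, -9, 0, 6]
  After 'lt': [-9, -19, -9, 1]
Program A final stack: [-9, -19, -9, 1]

Program B trace:
  After 'push -9': [-9]
  After 'push 19': [-9, 19]
  After 'neg': [-9, -19]
  After 'over': [-9, -19, -9]
  After 'dup': [-9, -19, -9, -9]
  After 'dup': [-9, -19, -9, -9, -9]
  After 'sub': [-9, -19, -9, 0]
  After 'push 6': [-9, -19, -9, 0, 6]
  After 'lt': [-9, -19, -9, 1]
  After 'dup': [-9, -19, -9, 1, 1]
  After 'drop': [-9, -19, -9, 1]
Program B final stack: [-9, -19, -9, 1]
Same: yes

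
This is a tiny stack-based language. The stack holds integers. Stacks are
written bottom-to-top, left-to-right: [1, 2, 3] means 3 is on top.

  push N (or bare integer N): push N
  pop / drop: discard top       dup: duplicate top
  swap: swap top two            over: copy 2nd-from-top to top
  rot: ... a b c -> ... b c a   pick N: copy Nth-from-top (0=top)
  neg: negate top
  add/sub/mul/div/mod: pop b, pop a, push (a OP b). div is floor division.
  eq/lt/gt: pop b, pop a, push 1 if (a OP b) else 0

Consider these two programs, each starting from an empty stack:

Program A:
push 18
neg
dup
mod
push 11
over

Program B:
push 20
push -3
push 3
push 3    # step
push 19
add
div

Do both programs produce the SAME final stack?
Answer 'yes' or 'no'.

Answer: no

Derivation:
Program A trace:
  After 'push 18': [18]
  After 'neg': [-18]
  After 'dup': [-18, -18]
  After 'mod': [0]
  After 'push 11': [0, 11]
  After 'over': [0, 11, 0]
Program A final stack: [0, 11, 0]

Program B trace:
  After 'push 20': [20]
  After 'push -3': [20, -3]
  After 'push 3': [20, -3, 3]
  After 'push 3': [20, -3, 3, 3]
  After 'push 19': [20, -3, 3, 3, 19]
  After 'add': [20, -3, 3, 22]
  After 'div': [20, -3, 0]
Program B final stack: [20, -3, 0]
Same: no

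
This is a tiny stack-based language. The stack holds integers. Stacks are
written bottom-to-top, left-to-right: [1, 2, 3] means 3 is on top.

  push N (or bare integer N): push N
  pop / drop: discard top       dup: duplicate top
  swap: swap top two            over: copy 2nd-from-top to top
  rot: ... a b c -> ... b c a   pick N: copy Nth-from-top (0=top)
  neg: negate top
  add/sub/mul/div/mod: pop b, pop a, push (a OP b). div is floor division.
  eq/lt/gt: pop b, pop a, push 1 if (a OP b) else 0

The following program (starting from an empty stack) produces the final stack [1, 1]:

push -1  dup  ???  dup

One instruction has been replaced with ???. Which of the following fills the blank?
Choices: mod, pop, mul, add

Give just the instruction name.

Stack before ???: [-1, -1]
Stack after ???:  [1]
Checking each choice:
  mod: produces [0, 0]
  pop: produces [-1, -1]
  mul: MATCH
  add: produces [-2, -2]


Answer: mul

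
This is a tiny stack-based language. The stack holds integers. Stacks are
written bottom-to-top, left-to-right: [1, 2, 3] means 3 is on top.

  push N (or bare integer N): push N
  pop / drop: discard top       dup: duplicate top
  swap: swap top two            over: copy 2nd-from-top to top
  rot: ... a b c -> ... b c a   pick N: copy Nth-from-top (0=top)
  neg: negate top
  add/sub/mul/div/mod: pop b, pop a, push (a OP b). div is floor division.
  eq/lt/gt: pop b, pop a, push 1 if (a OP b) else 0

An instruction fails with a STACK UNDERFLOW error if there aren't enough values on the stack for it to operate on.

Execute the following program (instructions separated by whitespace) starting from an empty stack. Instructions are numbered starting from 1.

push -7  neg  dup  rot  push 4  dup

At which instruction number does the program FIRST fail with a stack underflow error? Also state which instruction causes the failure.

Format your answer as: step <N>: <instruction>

Step 1 ('push -7'): stack = [-7], depth = 1
Step 2 ('neg'): stack = [7], depth = 1
Step 3 ('dup'): stack = [7, 7], depth = 2
Step 4 ('rot'): needs 3 value(s) but depth is 2 — STACK UNDERFLOW

Answer: step 4: rot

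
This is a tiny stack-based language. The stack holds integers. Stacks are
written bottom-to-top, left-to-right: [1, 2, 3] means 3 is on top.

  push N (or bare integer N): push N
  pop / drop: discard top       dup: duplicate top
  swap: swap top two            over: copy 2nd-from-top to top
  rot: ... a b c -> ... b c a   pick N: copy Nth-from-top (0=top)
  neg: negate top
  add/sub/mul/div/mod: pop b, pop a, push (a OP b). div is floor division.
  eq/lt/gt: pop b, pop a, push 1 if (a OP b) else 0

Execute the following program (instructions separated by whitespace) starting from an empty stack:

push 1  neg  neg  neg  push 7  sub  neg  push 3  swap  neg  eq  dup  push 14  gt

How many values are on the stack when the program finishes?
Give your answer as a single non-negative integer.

After 'push 1': stack = [1] (depth 1)
After 'neg': stack = [-1] (depth 1)
After 'neg': stack = [1] (depth 1)
After 'neg': stack = [-1] (depth 1)
After 'push 7': stack = [-1, 7] (depth 2)
After 'sub': stack = [-8] (depth 1)
After 'neg': stack = [8] (depth 1)
After 'push 3': stack = [8, 3] (depth 2)
After 'swap': stack = [3, 8] (depth 2)
After 'neg': stack = [3, -8] (depth 2)
After 'eq': stack = [0] (depth 1)
After 'dup': stack = [0, 0] (depth 2)
After 'push 14': stack = [0, 0, 14] (depth 3)
After 'gt': stack = [0, 0] (depth 2)

Answer: 2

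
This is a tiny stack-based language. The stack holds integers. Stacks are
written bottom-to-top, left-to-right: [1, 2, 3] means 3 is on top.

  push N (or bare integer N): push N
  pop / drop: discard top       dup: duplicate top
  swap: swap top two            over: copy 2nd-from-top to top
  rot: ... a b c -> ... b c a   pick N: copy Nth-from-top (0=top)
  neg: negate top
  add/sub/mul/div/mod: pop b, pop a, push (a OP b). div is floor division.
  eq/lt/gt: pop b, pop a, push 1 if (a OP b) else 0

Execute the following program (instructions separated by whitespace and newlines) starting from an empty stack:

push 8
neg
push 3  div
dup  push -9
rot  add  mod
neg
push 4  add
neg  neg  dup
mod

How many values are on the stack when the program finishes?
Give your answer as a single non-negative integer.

Answer: 1

Derivation:
After 'push 8': stack = [8] (depth 1)
After 'neg': stack = [-8] (depth 1)
After 'push 3': stack = [-8, 3] (depth 2)
After 'div': stack = [-3] (depth 1)
After 'dup': stack = [-3, -3] (depth 2)
After 'push -9': stack = [-3, -3, -9] (depth 3)
After 'rot': stack = [-3, -9, -3] (depth 3)
After 'add': stack = [-3, -12] (depth 2)
After 'mod': stack = [-3] (depth 1)
After 'neg': stack = [3] (depth 1)
After 'push 4': stack = [3, 4] (depth 2)
After 'add': stack = [7] (depth 1)
After 'neg': stack = [-7] (depth 1)
After 'neg': stack = [7] (depth 1)
After 'dup': stack = [7, 7] (depth 2)
After 'mod': stack = [0] (depth 1)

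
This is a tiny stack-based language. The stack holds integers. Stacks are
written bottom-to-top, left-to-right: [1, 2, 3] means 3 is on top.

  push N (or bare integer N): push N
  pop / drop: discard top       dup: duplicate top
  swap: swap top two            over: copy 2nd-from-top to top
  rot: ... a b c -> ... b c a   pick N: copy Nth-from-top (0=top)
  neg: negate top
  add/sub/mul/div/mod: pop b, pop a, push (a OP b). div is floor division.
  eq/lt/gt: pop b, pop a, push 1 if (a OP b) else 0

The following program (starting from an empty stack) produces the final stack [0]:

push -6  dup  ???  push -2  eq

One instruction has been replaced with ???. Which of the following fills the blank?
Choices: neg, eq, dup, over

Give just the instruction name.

Answer: eq

Derivation:
Stack before ???: [-6, -6]
Stack after ???:  [1]
Checking each choice:
  neg: produces [-6, 0]
  eq: MATCH
  dup: produces [-6, -6, 0]
  over: produces [-6, -6, 0]


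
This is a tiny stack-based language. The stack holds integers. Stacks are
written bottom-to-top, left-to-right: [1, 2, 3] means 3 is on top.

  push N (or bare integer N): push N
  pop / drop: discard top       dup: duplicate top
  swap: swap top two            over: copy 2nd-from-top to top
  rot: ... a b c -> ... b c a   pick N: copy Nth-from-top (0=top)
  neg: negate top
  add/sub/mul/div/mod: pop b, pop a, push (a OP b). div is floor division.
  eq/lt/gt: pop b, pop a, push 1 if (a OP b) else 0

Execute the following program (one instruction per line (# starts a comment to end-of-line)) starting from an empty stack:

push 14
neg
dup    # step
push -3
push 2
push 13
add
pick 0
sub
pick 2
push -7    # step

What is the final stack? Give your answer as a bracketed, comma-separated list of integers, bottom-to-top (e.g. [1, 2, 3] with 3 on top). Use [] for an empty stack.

After 'push 14': [14]
After 'neg': [-14]
After 'dup': [-14, -14]
After 'push -3': [-14, -14, -3]
After 'push 2': [-14, -14, -3, 2]
After 'push 13': [-14, -14, -3, 2, 13]
After 'add': [-14, -14, -3, 15]
After 'pick 0': [-14, -14, -3, 15, 15]
After 'sub': [-14, -14, -3, 0]
After 'pick 2': [-14, -14, -3, 0, -14]
After 'push -7': [-14, -14, -3, 0, -14, -7]

Answer: [-14, -14, -3, 0, -14, -7]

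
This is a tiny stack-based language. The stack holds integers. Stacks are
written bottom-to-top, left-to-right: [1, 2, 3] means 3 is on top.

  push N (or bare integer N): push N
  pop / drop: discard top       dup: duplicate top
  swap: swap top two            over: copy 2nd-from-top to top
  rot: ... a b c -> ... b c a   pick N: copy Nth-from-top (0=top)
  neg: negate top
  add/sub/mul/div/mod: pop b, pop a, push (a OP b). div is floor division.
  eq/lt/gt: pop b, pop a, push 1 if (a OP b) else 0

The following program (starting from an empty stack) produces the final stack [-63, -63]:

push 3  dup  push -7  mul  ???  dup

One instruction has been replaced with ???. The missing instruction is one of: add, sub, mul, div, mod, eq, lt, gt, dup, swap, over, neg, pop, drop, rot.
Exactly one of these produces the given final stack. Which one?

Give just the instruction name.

Answer: mul

Derivation:
Stack before ???: [3, -21]
Stack after ???:  [-63]
The instruction that transforms [3, -21] -> [-63] is: mul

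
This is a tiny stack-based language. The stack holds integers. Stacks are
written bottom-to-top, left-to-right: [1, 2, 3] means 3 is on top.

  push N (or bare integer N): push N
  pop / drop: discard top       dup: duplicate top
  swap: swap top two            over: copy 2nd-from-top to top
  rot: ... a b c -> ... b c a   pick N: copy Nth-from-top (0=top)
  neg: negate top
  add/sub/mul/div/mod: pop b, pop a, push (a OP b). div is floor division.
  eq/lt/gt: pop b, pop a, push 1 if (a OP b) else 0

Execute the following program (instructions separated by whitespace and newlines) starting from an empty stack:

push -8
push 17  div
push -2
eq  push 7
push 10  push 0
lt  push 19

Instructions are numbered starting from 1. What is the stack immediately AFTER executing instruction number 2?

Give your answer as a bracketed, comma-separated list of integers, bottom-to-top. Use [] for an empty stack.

Answer: [-8, 17]

Derivation:
Step 1 ('push -8'): [-8]
Step 2 ('push 17'): [-8, 17]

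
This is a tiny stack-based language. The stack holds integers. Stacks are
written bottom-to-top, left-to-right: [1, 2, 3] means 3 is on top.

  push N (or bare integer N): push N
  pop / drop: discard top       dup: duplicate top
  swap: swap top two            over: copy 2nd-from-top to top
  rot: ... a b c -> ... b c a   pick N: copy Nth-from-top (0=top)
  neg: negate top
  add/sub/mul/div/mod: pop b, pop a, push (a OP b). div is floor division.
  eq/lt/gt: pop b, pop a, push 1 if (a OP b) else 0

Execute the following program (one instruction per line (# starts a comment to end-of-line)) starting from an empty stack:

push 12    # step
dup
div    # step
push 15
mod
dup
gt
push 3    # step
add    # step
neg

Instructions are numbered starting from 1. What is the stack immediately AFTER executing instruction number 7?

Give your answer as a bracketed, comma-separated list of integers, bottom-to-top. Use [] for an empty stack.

Step 1 ('push 12'): [12]
Step 2 ('dup'): [12, 12]
Step 3 ('div'): [1]
Step 4 ('push 15'): [1, 15]
Step 5 ('mod'): [1]
Step 6 ('dup'): [1, 1]
Step 7 ('gt'): [0]

Answer: [0]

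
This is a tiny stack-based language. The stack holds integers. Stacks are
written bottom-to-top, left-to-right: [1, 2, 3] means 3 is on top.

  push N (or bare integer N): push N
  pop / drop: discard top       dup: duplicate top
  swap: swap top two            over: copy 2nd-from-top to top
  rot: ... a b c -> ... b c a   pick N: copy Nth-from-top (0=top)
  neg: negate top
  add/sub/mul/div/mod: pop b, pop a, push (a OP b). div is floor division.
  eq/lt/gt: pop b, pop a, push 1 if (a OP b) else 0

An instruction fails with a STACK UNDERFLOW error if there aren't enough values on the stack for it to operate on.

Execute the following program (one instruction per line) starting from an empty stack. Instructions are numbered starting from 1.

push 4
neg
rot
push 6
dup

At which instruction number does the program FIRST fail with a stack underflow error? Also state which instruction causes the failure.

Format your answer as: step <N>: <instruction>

Answer: step 3: rot

Derivation:
Step 1 ('push 4'): stack = [4], depth = 1
Step 2 ('neg'): stack = [-4], depth = 1
Step 3 ('rot'): needs 3 value(s) but depth is 1 — STACK UNDERFLOW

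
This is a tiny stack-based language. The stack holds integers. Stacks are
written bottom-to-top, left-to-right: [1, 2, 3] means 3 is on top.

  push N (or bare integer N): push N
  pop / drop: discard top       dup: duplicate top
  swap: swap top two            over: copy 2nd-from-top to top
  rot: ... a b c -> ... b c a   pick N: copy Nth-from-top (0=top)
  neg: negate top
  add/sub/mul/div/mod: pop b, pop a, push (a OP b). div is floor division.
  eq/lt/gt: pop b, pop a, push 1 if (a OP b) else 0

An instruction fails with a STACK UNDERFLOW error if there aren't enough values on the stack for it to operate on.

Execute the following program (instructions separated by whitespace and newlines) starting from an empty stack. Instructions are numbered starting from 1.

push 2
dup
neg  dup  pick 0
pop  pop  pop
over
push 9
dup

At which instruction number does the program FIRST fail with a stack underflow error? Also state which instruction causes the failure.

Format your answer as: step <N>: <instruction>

Answer: step 9: over

Derivation:
Step 1 ('push 2'): stack = [2], depth = 1
Step 2 ('dup'): stack = [2, 2], depth = 2
Step 3 ('neg'): stack = [2, -2], depth = 2
Step 4 ('dup'): stack = [2, -2, -2], depth = 3
Step 5 ('pick 0'): stack = [2, -2, -2, -2], depth = 4
Step 6 ('pop'): stack = [2, -2, -2], depth = 3
Step 7 ('pop'): stack = [2, -2], depth = 2
Step 8 ('pop'): stack = [2], depth = 1
Step 9 ('over'): needs 2 value(s) but depth is 1 — STACK UNDERFLOW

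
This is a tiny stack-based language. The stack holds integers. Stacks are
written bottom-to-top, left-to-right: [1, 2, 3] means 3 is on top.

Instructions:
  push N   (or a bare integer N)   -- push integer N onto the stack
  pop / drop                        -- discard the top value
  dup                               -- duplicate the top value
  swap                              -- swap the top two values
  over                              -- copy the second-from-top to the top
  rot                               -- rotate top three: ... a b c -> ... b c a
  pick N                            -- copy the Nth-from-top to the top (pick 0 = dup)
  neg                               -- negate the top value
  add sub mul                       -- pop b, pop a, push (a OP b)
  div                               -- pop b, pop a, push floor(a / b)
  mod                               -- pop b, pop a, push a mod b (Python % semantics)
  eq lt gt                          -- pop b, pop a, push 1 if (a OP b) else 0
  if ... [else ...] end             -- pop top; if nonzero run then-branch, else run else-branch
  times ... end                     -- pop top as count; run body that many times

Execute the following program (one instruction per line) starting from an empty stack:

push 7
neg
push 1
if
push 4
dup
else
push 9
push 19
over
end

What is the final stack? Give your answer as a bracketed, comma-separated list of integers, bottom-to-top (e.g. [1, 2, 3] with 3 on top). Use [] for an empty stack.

Answer: [-7, 4, 4]

Derivation:
After 'push 7': [7]
After 'neg': [-7]
After 'push 1': [-7, 1]
After 'if': [-7]
After 'push 4': [-7, 4]
After 'dup': [-7, 4, 4]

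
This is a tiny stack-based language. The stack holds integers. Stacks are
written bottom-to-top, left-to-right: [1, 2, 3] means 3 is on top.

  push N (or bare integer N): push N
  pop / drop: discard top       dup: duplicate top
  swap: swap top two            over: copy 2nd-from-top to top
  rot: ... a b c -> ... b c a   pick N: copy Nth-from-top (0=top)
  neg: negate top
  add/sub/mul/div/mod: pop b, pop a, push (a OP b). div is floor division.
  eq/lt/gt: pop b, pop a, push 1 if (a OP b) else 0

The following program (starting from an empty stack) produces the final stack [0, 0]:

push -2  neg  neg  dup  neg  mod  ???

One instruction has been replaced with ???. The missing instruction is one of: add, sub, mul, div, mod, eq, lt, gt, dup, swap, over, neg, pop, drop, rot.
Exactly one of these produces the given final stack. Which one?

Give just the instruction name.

Stack before ???: [0]
Stack after ???:  [0, 0]
The instruction that transforms [0] -> [0, 0] is: dup

Answer: dup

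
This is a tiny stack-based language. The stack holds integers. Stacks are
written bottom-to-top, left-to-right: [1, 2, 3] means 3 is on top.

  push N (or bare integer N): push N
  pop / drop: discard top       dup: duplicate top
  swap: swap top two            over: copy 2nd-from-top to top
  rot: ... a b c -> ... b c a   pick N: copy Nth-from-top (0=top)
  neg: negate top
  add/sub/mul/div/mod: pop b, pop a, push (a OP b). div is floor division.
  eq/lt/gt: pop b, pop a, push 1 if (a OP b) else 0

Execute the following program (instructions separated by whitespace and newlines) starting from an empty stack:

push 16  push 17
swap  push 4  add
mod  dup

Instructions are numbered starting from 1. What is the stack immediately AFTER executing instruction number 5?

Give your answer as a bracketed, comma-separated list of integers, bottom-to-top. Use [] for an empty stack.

Answer: [17, 20]

Derivation:
Step 1 ('push 16'): [16]
Step 2 ('push 17'): [16, 17]
Step 3 ('swap'): [17, 16]
Step 4 ('push 4'): [17, 16, 4]
Step 5 ('add'): [17, 20]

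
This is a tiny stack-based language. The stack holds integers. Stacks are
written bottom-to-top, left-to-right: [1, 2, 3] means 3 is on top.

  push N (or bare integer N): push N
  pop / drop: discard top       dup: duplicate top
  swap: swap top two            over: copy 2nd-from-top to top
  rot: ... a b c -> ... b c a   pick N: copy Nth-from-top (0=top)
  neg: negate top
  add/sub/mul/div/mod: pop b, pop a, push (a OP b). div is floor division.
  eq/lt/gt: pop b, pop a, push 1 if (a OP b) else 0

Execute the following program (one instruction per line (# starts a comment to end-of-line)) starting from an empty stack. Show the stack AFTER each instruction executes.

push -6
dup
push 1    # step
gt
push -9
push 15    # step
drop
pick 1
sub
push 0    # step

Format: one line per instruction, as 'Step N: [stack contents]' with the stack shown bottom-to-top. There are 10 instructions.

Step 1: [-6]
Step 2: [-6, -6]
Step 3: [-6, -6, 1]
Step 4: [-6, 0]
Step 5: [-6, 0, -9]
Step 6: [-6, 0, -9, 15]
Step 7: [-6, 0, -9]
Step 8: [-6, 0, -9, 0]
Step 9: [-6, 0, -9]
Step 10: [-6, 0, -9, 0]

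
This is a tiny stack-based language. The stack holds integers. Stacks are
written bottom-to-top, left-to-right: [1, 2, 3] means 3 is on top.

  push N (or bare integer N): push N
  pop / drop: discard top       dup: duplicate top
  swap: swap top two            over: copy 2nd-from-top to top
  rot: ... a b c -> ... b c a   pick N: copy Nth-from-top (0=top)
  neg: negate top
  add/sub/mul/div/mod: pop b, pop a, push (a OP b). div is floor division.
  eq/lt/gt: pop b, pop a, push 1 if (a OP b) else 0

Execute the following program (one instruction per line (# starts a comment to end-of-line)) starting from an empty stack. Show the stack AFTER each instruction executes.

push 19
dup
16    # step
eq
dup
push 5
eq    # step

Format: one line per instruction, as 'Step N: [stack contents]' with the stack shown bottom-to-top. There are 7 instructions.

Step 1: [19]
Step 2: [19, 19]
Step 3: [19, 19, 16]
Step 4: [19, 0]
Step 5: [19, 0, 0]
Step 6: [19, 0, 0, 5]
Step 7: [19, 0, 0]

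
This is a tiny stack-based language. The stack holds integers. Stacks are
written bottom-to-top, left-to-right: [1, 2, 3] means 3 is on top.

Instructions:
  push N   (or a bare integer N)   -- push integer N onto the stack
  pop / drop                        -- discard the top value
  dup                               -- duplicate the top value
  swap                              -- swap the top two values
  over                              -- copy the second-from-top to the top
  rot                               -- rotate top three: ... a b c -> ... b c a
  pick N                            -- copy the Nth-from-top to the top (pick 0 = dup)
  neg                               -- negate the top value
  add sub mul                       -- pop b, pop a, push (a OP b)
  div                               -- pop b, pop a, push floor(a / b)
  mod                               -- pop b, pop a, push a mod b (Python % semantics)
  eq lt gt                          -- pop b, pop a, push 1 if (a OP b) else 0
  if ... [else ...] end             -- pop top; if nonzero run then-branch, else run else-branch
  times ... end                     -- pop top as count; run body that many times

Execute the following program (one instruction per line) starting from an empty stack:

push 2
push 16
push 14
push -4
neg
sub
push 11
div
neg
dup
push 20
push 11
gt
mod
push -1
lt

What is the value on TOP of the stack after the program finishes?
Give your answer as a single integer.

After 'push 2': [2]
After 'push 16': [2, 16]
After 'push 14': [2, 16, 14]
After 'push -4': [2, 16, 14, -4]
After 'neg': [2, 16, 14, 4]
After 'sub': [2, 16, 10]
After 'push 11': [2, 16, 10, 11]
After 'div': [2, 16, 0]
After 'neg': [2, 16, 0]
After 'dup': [2, 16, 0, 0]
After 'push 20': [2, 16, 0, 0, 20]
After 'push 11': [2, 16, 0, 0, 20, 11]
After 'gt': [2, 16, 0, 0, 1]
After 'mod': [2, 16, 0, 0]
After 'push -1': [2, 16, 0, 0, -1]
After 'lt': [2, 16, 0, 0]

Answer: 0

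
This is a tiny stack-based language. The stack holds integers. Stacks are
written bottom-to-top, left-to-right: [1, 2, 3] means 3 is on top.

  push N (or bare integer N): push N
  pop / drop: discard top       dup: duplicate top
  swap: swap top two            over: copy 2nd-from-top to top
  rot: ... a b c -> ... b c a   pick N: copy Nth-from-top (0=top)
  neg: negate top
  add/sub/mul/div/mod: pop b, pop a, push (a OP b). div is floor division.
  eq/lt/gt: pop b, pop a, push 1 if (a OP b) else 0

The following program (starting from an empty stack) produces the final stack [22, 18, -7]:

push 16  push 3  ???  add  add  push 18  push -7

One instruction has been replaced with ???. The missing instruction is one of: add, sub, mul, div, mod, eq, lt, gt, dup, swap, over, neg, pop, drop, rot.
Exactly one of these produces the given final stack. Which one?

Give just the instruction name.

Stack before ???: [16, 3]
Stack after ???:  [16, 3, 3]
The instruction that transforms [16, 3] -> [16, 3, 3] is: dup

Answer: dup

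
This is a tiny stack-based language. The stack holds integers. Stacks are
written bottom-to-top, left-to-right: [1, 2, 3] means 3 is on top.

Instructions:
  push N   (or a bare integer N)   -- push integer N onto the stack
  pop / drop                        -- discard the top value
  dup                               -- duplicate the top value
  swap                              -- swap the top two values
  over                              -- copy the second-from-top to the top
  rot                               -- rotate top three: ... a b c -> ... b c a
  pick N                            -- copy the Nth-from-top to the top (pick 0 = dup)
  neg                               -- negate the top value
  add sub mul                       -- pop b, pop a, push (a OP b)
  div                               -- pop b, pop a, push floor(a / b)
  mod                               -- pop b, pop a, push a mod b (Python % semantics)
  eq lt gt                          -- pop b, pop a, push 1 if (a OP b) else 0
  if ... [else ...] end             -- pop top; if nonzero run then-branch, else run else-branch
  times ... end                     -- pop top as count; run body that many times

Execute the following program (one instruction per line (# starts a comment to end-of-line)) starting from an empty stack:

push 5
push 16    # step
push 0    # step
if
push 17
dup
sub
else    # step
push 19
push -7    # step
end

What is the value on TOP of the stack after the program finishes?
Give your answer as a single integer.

After 'push 5': [5]
After 'push 16': [5, 16]
After 'push 0': [5, 16, 0]
After 'if': [5, 16]
After 'push 19': [5, 16, 19]
After 'push -7': [5, 16, 19, -7]

Answer: -7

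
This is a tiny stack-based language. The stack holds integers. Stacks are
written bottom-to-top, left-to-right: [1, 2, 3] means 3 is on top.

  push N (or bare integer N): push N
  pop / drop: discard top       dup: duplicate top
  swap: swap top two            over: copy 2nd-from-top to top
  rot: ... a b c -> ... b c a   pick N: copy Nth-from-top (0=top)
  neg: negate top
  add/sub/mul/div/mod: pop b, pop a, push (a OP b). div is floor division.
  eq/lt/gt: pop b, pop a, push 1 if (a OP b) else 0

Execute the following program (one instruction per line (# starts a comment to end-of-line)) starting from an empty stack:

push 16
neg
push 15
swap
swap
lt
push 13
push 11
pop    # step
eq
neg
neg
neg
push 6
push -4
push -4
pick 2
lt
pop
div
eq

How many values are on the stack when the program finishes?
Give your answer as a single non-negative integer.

Answer: 1

Derivation:
After 'push 16': stack = [16] (depth 1)
After 'neg': stack = [-16] (depth 1)
After 'push 15': stack = [-16, 15] (depth 2)
After 'swap': stack = [15, -16] (depth 2)
After 'swap': stack = [-16, 15] (depth 2)
After 'lt': stack = [1] (depth 1)
After 'push 13': stack = [1, 13] (depth 2)
After 'push 11': stack = [1, 13, 11] (depth 3)
After 'pop': stack = [1, 13] (depth 2)
After 'eq': stack = [0] (depth 1)
  ...
After 'neg': stack = [0] (depth 1)
After 'neg': stack = [0] (depth 1)
After 'push 6': stack = [0, 6] (depth 2)
After 'push -4': stack = [0, 6, -4] (depth 3)
After 'push -4': stack = [0, 6, -4, -4] (depth 4)
After 'pick 2': stack = [0, 6, -4, -4, 6] (depth 5)
After 'lt': stack = [0, 6, -4, 1] (depth 4)
After 'pop': stack = [0, 6, -4] (depth 3)
After 'div': stack = [0, -2] (depth 2)
After 'eq': stack = [0] (depth 1)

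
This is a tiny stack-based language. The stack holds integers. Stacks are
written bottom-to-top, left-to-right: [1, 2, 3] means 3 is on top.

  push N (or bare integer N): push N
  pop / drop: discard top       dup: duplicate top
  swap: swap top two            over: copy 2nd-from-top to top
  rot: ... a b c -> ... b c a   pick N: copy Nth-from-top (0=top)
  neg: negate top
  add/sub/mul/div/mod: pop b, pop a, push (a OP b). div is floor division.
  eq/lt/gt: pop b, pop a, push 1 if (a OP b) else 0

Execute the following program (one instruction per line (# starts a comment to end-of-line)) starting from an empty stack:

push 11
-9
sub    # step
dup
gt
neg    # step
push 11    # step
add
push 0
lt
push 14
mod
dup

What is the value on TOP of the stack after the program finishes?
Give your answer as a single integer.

After 'push 11': [11]
After 'push -9': [11, -9]
After 'sub': [20]
After 'dup': [20, 20]
After 'gt': [0]
After 'neg': [0]
After 'push 11': [0, 11]
After 'add': [11]
After 'push 0': [11, 0]
After 'lt': [0]
After 'push 14': [0, 14]
After 'mod': [0]
After 'dup': [0, 0]

Answer: 0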